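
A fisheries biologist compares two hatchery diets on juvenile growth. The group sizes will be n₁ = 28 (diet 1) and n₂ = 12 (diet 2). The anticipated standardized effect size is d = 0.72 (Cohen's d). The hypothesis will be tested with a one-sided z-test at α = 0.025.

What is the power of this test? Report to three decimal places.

Power ≈ 0.550

Noncentrality parameter: δ = d / √(1/n₁ + 1/n₂) = 0.72 / √(1/28 + 1/12) = 2.0868
One-sided α = 0.025 → critical value z_{0.025} = 1.960.
Power = P(Z > 1.960 − δ) = Φ(0.127) = 0.5504.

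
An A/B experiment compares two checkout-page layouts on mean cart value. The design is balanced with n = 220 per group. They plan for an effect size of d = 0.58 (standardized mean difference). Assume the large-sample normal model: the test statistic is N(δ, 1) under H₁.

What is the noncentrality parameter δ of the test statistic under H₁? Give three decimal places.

δ ≈ 6.083

δ = d·√(n/2) = 0.58 × √(220/2) = 6.0831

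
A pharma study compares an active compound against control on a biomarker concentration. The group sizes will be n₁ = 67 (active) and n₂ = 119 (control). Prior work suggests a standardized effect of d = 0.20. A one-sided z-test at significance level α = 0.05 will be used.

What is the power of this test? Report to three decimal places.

Noncentrality parameter: δ = d / √(1/n₁ + 1/n₂) = 0.20 / √(1/67 + 1/119) = 1.3094
Critical value for a one-sided test at α = 0.05: z_α = 1.645.
Power = Φ(δ − 1.645) = Φ(-0.335) = 0.3687.

Power ≈ 0.369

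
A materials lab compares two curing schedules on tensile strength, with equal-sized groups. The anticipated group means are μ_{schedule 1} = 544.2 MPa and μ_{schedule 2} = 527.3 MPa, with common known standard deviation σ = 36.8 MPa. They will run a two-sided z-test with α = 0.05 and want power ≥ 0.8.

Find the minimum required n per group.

n = 75 per group

Standardized effect: d = |μ_{schedule 1} − μ_{schedule 2}| / σ = |544.2 − 527.3| / 36.8 = 0.4592
For power 0.8 need Φ(δ − z_{0.025}) = 0.8, so δ = z_{0.025} + z_{0.20} = 1.960 + 0.842 = 2.802.
(For δ > 0 the lower-tail rejection region contributes negligibly to power, so the one-term inversion is standard.)
δ = d·√(n/2) ⇒ n = 2(δ/d)² = 2 × (2.802 / 0.4592)² = 74.43.
Rounding up, n = 75 per group.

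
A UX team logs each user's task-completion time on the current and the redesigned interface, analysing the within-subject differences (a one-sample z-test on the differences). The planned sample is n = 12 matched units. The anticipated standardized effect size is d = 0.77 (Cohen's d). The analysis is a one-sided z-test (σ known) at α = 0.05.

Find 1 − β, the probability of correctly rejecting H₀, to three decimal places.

Power ≈ 0.847

Noncentrality parameter: δ = d·√n = 0.77 × √12 = 2.6674
One-sided α = 0.05 → critical value z_{0.05} = 1.645.
Power = P(Z > 1.645 − δ) = Φ(1.023) = 0.8467.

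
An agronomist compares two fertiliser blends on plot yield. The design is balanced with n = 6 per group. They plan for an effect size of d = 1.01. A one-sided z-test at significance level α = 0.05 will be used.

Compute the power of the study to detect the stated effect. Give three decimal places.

Power ≈ 0.542

Noncentrality parameter: δ = d·√(n/2) = 1.01 × √(6/2) = 1.7494
One-sided α = 0.05 → critical value z_{0.05} = 1.645.
Power = P(Z > 1.645 − δ) = Φ(0.105) = 0.5416.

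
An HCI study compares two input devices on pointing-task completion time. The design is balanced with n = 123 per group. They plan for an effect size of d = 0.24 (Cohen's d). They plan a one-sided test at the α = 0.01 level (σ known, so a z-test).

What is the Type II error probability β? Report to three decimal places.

β ≈ 0.672

Noncentrality parameter: δ = d·√(n/2) = 0.24 × √(123/2) = 1.8821
One-sided α = 0.01 → critical value z_{0.01} = 2.326.
Power = Φ(δ − 2.326) = Φ(-0.444) = 0.3284.
Type II error: β = 1 − power = 1 − 0.3284 = 0.6716.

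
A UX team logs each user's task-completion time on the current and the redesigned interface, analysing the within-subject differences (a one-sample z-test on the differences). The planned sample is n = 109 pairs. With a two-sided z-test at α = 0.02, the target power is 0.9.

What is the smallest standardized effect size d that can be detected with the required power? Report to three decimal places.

Required noncentrality: δ = z_{0.01} + z_{0.10} = 2.326 + 1.282 = 3.608.
(The second rejection-region term Φ(−δ − z_{α/2}) is negligible and dropped.)
δ = d·√n ⇒ d = δ/√n = 3.608/√109 = 0.3456.

d ≈ 0.346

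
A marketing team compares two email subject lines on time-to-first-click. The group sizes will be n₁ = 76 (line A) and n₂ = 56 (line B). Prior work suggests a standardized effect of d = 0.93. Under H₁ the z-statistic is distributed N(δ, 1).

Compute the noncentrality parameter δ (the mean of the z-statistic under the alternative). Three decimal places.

The noncentrality parameter scales effect size by the design's sample-size factor: δ = d / √(1/n₁ + 1/n₂) = 0.93 / √(1/76 + 1/56) = 5.2808

δ ≈ 5.281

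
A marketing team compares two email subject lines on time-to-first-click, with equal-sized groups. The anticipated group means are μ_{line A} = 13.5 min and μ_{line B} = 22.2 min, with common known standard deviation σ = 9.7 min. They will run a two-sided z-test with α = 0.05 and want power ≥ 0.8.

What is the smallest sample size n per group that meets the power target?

n = 20 per group

Standardized effect: d = |μ_{line A} − μ_{line B}| / σ = |13.5 − 22.2| / 9.7 = 0.8969
For power 0.8 need Φ(δ − z_{0.025}) = 0.8, so δ = z_{0.025} + z_{0.20} = 1.960 + 0.842 = 2.802.
(For δ > 0 the lower-tail rejection region contributes negligibly to power, so the one-term inversion is standard.)
δ = d·√(n/2) ⇒ n = 2(δ/d)² = 2 × (2.802 / 0.8969)² = 19.51.
Round up to the next whole unit.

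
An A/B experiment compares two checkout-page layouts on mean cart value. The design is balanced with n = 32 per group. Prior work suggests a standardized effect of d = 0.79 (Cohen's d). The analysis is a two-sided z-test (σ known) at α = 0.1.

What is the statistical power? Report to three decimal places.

Noncentrality parameter: λ = d·√(n/2) = 0.79 × √(32/2) = 3.1600
Critical value for a two-sided test at α = 0.1: z_{α/2} = 1.645.
Power = Φ(λ − 1.645) + Φ(−λ − 1.645) = Φ(1.515) + Φ(-4.805) = 0.9351 + 0.0000 = 0.9351.

Power ≈ 0.935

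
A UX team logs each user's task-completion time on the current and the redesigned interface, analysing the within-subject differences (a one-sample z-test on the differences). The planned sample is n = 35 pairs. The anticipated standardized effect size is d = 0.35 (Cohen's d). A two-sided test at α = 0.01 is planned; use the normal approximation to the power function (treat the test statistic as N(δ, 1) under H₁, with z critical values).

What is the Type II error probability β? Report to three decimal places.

β ≈ 0.693

Noncentrality parameter: λ = d·√n = 0.35 × √35 = 2.0706
Critical value for a two-sided test at α = 0.01: z_{α/2} = 2.576.
Power = Φ(λ − 2.576) + Φ(−λ − 2.576) = Φ(-0.505) + Φ(-4.646) = 0.3067 + 0.0000 = 0.3067.
Type II error: β = 1 − power = 1 − 0.3067 = 0.6933.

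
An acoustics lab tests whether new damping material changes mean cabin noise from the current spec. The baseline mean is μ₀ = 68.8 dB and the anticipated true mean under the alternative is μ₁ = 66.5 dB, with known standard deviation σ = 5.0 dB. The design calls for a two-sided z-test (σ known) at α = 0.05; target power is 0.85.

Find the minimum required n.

n = 43

Standardized effect: d = |μ₁ − μ₀| / σ = |66.5 − 68.8| / 5.0 = 0.4600
For power 0.85 need Φ(δ − z_{0.025}) = 0.85, so δ = z_{0.025} + z_{0.15} = 1.960 + 1.036 = 2.996.
(For δ > 0 the lower-tail rejection region contributes negligibly to power, so the one-term inversion is standard.)
δ = d·√n ⇒ n = (δ/d)² = (2.996 / 0.4600)² = 42.43.
Rounding up, n = 43.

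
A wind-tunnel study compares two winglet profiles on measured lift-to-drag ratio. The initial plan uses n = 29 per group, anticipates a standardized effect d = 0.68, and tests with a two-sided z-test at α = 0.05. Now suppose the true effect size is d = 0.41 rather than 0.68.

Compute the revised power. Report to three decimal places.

Power ≈ 0.345

With d = 0.41: δ = d·√(n/2) = 0.41 × √(29/2) = 1.5612. Critical value z_{0.025} = 1.960.
Revised power = Φ(δ − 1.960) + Φ(−δ − 1.960) = Φ(-0.399) + Φ(-3.521) = 0.3450 + 0.0002 = 0.3453.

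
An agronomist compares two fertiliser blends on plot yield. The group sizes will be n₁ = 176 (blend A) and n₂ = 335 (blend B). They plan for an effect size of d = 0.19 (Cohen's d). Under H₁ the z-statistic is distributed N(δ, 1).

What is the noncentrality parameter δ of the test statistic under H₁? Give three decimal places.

δ ≈ 2.041

The noncentrality parameter scales effect size by the design's sample-size factor: δ = d / √(1/n₁ + 1/n₂) = 0.19 / √(1/176 + 1/335) = 2.0409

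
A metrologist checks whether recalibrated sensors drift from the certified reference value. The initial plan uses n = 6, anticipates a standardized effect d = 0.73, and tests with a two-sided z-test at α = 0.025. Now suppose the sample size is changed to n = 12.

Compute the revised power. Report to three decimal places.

With n = 12: δ = d·√n = 0.73 × √12 = 2.5288. Critical value z_{0.0125} = 2.241.
Revised power = Φ(δ − 2.241) + Φ(−δ − 2.241) = Φ(0.287) + Φ(-4.770) = 0.6131 + 0.0000 = 0.6131.

Power ≈ 0.613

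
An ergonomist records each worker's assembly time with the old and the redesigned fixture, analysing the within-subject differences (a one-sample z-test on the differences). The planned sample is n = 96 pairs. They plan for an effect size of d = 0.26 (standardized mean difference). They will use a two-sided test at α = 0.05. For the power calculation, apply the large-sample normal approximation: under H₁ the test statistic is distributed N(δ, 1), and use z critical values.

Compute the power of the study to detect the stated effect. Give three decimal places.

Noncentrality parameter: δ = d·√n = 0.26 × √96 = 2.5475
Critical value for a two-sided test at α = 0.05: z_{α/2} = 1.960.
Power = Φ(δ − 1.960) + Φ(−δ − 1.960) = Φ(0.588) + Φ(-4.507) = 0.7216 + 0.0000 = 0.7216.

Power ≈ 0.722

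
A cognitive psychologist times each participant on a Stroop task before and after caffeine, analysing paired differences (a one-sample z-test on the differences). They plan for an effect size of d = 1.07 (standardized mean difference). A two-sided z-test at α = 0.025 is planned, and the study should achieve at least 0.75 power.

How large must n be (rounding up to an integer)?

n = 8

For power 0.75 need Φ(δ − z_{0.0125}) = 0.75, so δ = z_{0.0125} + z_{0.25} = 2.241 + 0.674 = 2.916.
(Ignoring the negligible lower-tail rejection probability gives the usual closed-form inversion.)
δ = d·√n ⇒ n = (δ/d)² = (2.916 / 1.07)² = 7.43.
Round up to the next whole unit.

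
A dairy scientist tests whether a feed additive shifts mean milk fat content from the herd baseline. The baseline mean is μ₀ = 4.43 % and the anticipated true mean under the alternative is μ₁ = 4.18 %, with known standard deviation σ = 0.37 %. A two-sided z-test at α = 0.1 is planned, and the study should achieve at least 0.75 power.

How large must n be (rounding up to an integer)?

n = 12

Standardized effect: d = |μ₁ − μ₀| / σ = |4.18 − 4.43| / 0.37 = 0.6757
Set Φ(δ − 1.645) = 0.75; then δ − 1.645 = Φ⁻¹(0.75) = 0.674, giving δ = 2.319.
(Ignoring the negligible lower-tail rejection probability gives the usual closed-form inversion.)
δ = d·√n ⇒ n = (δ/d)² = (2.319 / 0.6757)² = 11.78.
Round up to the next whole unit.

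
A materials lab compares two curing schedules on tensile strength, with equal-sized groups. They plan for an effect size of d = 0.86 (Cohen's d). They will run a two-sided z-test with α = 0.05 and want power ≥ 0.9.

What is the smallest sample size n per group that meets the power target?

n = 29 per group

For power 0.9 need Φ(δ − z_{0.025}) = 0.9, so δ = z_{0.025} + z_{0.10} = 1.960 + 1.282 = 3.242.
(For δ > 0 the lower-tail rejection region contributes negligibly to power, so the one-term inversion is standard.)
δ = d·√(n/2) ⇒ n = 2(δ/d)² = 2 × (3.242 / 0.86)² = 28.41.
Round up to the next whole unit.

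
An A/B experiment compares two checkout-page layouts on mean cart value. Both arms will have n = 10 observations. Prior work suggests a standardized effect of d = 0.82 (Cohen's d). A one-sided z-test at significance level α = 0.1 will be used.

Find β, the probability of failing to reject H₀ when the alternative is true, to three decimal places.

β ≈ 0.290

Noncentrality parameter: δ = d·√(n/2) = 0.82 × √(10/2) = 1.8336
One-sided α = 0.1 → critical value z_{0.1} = 1.282.
Power = P(Z > 1.282 − δ) = Φ(0.552) = 0.7095.
Type II error: β = 1 − power = 1 − 0.7095 = 0.2905.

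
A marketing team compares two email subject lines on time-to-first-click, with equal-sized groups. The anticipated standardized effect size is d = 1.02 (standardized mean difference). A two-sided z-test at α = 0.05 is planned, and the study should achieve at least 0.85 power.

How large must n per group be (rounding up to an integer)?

n = 18 per group

For power 0.85 need Φ(δ − z_{0.025}) = 0.85, so δ = z_{0.025} + z_{0.15} = 1.960 + 1.036 = 2.996.
(For δ > 0 the lower-tail rejection region contributes negligibly to power, so the one-term inversion is standard.)
δ = d·√(n/2) ⇒ n = 2(δ/d)² = 2 × (2.996 / 1.02)² = 17.26.
Round up to the next whole unit.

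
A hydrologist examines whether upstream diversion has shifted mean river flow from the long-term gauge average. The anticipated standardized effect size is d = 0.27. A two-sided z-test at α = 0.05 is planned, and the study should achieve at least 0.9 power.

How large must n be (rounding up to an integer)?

n = 145

Set Φ(δ − 1.960) = 0.9; then δ − 1.960 = Φ⁻¹(0.9) = 1.282, giving δ = 3.242.
(The Φ(−δ − z_{α/2}) term is vanishingly small for δ > 0 and is dropped in the standard sample-size formula.)
δ = d·√n ⇒ n = (δ/d)² = (3.242 / 0.27)² = 144.13.
Round up to the next whole unit.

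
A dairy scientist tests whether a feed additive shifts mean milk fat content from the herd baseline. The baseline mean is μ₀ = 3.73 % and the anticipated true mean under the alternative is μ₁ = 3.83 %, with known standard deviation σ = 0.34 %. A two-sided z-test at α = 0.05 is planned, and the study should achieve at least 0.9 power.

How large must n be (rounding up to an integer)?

n = 122

Standardized effect: d = |μ₁ − μ₀| / σ = |3.83 − 3.73| / 0.34 = 0.2941
Set Φ(δ − 1.960) = 0.9; then δ − 1.960 = Φ⁻¹(0.9) = 1.282, giving δ = 3.242.
(Ignoring the negligible lower-tail rejection probability gives the usual closed-form inversion.)
δ = d·√n ⇒ n = (δ/d)² = (3.242 / 0.2941)² = 121.47.
Round up to the next whole unit.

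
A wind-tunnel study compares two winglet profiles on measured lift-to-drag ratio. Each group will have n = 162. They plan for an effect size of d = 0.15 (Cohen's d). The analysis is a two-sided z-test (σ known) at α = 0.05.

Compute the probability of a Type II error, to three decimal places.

Noncentrality parameter: δ = d·√(n/2) = 0.15 × √(162/2) = 1.3500
Two-sided α = 0.05 → critical value z_{0.025} = 1.960.
Power = Φ(δ − 1.960) + Φ(−δ − 1.960) = Φ(-0.610) + Φ(-3.310) = 0.2709 + 0.0005 = 0.2714.
Type II error: β = 1 − power = 1 − 0.2714 = 0.7286.

β ≈ 0.729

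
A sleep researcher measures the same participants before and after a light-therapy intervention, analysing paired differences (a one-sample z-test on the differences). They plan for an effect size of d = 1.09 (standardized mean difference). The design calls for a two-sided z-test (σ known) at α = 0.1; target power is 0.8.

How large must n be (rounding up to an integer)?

Set Φ(δ − 1.645) = 0.8; then δ − 1.645 = Φ⁻¹(0.8) = 0.842, giving δ = 2.486.
(For δ > 0 the lower-tail rejection region contributes negligibly to power, so the one-term inversion is standard.)
δ = d·√n ⇒ n = (δ/d)² = (2.486 / 1.09)² = 5.20.
Rounding up, n = 6.

n = 6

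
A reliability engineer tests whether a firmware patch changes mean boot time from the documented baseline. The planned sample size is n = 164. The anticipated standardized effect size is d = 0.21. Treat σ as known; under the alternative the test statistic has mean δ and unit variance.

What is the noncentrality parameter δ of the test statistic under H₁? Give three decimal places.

δ = d·√n = 0.21 × √164 = 2.6893

δ ≈ 2.689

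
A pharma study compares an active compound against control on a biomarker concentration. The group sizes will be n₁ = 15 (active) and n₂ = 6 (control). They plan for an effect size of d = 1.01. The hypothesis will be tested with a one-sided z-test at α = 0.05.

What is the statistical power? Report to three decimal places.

Power ≈ 0.672

Noncentrality parameter: δ = d / √(1/n₁ + 1/n₂) = 1.01 / √(1/15 + 1/6) = 2.0909
Critical value for a one-sided test at α = 0.05: z_α = 1.645.
Power = Φ(δ − 1.645) = Φ(0.446) = 0.6722.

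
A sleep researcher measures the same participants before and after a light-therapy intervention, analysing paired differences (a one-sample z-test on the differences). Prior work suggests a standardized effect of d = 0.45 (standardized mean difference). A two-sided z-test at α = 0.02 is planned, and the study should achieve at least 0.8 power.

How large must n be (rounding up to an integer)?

For power 0.8 need Φ(δ − z_{0.01}) = 0.8, so δ = z_{0.01} + z_{0.20} = 2.326 + 0.842 = 3.168.
(For δ > 0 the lower-tail rejection region contributes negligibly to power, so the one-term inversion is standard.)
δ = d·√n ⇒ n = (δ/d)² = (3.168 / 0.45)² = 49.56.
Round up to the next whole unit.

n = 50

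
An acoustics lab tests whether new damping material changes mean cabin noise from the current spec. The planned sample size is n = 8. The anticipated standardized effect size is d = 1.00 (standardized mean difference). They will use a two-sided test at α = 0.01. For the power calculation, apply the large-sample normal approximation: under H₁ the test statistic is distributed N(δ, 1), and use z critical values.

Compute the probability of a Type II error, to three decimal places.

Noncentrality parameter: δ = d·√n = 1.00 × √8 = 2.8284
Critical value for a two-sided test at α = 0.01: z_{α/2} = 2.576.
Power = Φ(δ − 2.576) + Φ(−δ − 2.576) = Φ(0.253) + Φ(-5.404) = 0.5997 + 0.0000 = 0.5997.
Type II error: β = 1 − power = 1 − 0.5997 = 0.4003.

β ≈ 0.400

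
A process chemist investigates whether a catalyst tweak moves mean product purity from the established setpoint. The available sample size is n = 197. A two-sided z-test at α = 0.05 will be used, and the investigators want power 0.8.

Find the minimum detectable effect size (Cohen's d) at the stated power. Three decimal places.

d ≈ 0.200

Required noncentrality: δ = z_{0.025} + z_{0.20} = 1.960 + 0.842 = 2.802.
(The second rejection-region term Φ(−δ − z_{α/2}) is negligible and dropped.)
δ = d·√n ⇒ d = δ/√n = 2.802/√197 = 0.1996.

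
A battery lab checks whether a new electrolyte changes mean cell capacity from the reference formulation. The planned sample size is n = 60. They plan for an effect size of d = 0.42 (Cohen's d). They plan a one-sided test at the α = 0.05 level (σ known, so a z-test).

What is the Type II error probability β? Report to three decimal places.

Noncentrality parameter: δ = d·√n = 0.42 × √60 = 3.2533
Critical value for a one-sided test at α = 0.05: z_α = 1.645.
Power = P(Z > 1.645 − δ) = Φ(1.608) = 0.9461.
Type II error: β = 1 − power = 1 − 0.9461 = 0.0539.

β ≈ 0.054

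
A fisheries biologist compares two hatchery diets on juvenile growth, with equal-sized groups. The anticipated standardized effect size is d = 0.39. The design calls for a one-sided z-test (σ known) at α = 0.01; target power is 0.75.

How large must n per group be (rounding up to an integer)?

Set Φ(δ − 2.326) = 0.75; then δ − 2.326 = Φ⁻¹(0.75) = 0.674, giving δ = 3.001.
δ = d·√(n/2) ⇒ n = 2(δ/d)² = 2 × (3.001 / 0.39)² = 118.41.
Rounding up, n = 119 per group.

n = 119 per group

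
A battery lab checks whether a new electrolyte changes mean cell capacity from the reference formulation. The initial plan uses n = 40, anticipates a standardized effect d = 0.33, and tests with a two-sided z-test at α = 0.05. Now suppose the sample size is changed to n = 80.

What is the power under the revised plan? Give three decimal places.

Power ≈ 0.839

With n = 80: δ = d·√n = 0.33 × √80 = 2.9516. Critical value z_{0.025} = 1.960.
Revised power = Φ(δ − 1.960) + Φ(−δ − 1.960) = Φ(0.992) + Φ(-4.912) = 0.8393 + 0.0000 = 0.8393.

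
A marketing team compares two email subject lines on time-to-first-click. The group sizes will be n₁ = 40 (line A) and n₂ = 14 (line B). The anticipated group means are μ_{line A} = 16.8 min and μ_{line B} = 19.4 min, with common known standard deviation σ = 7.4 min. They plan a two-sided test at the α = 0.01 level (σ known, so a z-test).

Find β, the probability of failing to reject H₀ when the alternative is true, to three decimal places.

β ≈ 0.926

Standardized effect: d = |μ_{line A} − μ_{line B}| / σ = |16.8 − 19.4| / 7.4 = 0.3514
Noncentrality parameter: δ = d / √(1/n₁ + 1/n₂) = 0.3514 / √(1/40 + 1/14) = 1.1315
Critical value for a two-sided test at α = 0.01: z_{α/2} = 2.576.
Power = Φ(δ − 2.576) + Φ(−δ − 2.576) = Φ(-1.444) + Φ(-3.707) = 0.0743 + 0.0001 = 0.0744.
Type II error: β = 1 − power = 1 − 0.0744 = 0.9256.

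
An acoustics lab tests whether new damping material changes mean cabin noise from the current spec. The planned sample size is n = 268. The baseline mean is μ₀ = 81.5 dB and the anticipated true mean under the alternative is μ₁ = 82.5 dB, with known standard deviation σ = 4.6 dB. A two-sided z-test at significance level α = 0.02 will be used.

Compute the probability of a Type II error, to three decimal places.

β ≈ 0.109

Standardized effect: d = |μ₁ − μ₀| / σ = |82.5 − 81.5| / 4.6 = 0.2174
Noncentrality parameter: δ = d·√n = 0.2174 × √268 = 3.5588
Critical value for a two-sided test at α = 0.02: z_{α/2} = 2.326.
Power = Φ(δ − 2.326) + Φ(−δ − 2.326) = Φ(1.233) + Φ(-5.885) = 0.8911 + 0.0000 = 0.8911.
Type II error: β = 1 − power = 1 − 0.8911 = 0.1089.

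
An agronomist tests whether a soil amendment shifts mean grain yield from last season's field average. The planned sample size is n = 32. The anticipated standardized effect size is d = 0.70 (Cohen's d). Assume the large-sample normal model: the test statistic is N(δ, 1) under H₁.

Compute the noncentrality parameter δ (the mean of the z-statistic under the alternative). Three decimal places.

δ = d·√n = 0.70 × √32 = 3.9598

δ ≈ 3.960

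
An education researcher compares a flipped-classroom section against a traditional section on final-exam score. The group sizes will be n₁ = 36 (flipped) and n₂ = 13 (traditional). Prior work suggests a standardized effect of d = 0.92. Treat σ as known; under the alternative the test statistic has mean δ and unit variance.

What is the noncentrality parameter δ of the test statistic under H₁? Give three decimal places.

δ ≈ 2.843

The noncentrality parameter scales effect size by the design's sample-size factor: δ = d / √(1/n₁ + 1/n₂) = 0.92 / √(1/36 + 1/13) = 2.8432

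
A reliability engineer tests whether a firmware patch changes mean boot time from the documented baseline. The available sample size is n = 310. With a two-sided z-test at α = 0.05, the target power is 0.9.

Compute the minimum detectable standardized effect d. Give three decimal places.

d ≈ 0.184

Required noncentrality: δ = z_{0.025} + z_{0.10} = 1.960 + 1.282 = 3.242.
(Lower-tail contribution to power is negligible for δ > 0.)
δ = d·√n ⇒ d = δ/√n = 3.242/√310 = 0.1841.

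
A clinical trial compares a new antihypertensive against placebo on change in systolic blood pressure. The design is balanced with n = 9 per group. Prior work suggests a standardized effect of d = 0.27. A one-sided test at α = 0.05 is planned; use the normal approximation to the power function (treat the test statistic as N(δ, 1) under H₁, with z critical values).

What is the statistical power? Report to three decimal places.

Power ≈ 0.142

Noncentrality parameter: δ = d·√(n/2) = 0.27 × √(9/2) = 0.5728
Critical value for a one-sided test at α = 0.05: z_α = 1.645.
Power = P(Z > 1.645 − δ) = Φ(-1.072) = 0.1418.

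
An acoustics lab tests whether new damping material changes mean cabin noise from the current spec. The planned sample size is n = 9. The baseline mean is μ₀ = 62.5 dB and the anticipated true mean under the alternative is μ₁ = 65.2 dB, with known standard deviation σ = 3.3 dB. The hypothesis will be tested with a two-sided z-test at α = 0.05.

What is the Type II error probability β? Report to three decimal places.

Standardized effect: d = |μ₁ − μ₀| / σ = |65.2 − 62.5| / 3.3 = 0.8182
Noncentrality parameter: δ = d·√n = 0.8182 × √9 = 2.4545
Two-sided α = 0.05 → critical value z_{0.025} = 1.960.
Power = Φ(δ − 1.960) + Φ(−δ − 1.960) = Φ(0.495) + Φ(-4.415) = 0.6896 + 0.0000 = 0.6896.
Type II error: β = 1 − power = 1 − 0.6896 = 0.3104.

β ≈ 0.310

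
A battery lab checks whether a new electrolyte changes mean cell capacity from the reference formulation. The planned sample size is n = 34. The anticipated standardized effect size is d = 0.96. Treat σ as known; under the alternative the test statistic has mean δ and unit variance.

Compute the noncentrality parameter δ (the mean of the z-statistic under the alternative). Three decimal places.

δ ≈ 5.598

δ = d·√n = 0.96 × √34 = 5.5977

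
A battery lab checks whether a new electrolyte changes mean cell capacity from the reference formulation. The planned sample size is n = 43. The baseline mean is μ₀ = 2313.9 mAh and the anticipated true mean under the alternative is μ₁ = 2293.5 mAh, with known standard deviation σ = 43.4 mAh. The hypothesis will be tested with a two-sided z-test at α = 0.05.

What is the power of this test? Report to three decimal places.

Power ≈ 0.869

Standardized effect: d = |μ₁ − μ₀| / σ = |2293.5 − 2313.9| / 43.4 = 0.4700
Noncentrality parameter: δ = d·√n = 0.4700 × √43 = 3.0823
Two-sided α = 0.05 → critical value z_{0.025} = 1.960.
Power = Φ(δ − 1.960) + Φ(−δ − 1.960) = Φ(1.122) + Φ(-5.042) = 0.8691 + 0.0000 = 0.8691.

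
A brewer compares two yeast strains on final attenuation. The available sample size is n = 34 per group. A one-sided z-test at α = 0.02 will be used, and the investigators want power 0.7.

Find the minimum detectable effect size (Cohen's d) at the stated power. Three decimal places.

Need Φ(δ − 2.054) = 0.7, so δ = 2.054 + 0.524 = 2.578.
δ = d·√(n/2) ⇒ d = δ/√(n/2) = 2.578/√(34/2) = 0.6253.

d ≈ 0.625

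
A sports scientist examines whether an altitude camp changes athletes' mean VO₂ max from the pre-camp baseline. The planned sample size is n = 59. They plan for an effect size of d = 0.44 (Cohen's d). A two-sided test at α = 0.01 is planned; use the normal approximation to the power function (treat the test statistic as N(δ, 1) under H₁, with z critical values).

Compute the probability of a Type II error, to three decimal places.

Noncentrality parameter: δ = d·√n = 0.44 × √59 = 3.3797
Two-sided α = 0.01 → critical value z_{0.005} = 2.576.
Power = Φ(δ − 2.576) + Φ(−δ − 2.576) = Φ(0.804) + Φ(-5.956) = 0.7893 + 0.0000 = 0.7893.
Type II error: β = 1 − power = 1 − 0.7893 = 0.2107.

β ≈ 0.211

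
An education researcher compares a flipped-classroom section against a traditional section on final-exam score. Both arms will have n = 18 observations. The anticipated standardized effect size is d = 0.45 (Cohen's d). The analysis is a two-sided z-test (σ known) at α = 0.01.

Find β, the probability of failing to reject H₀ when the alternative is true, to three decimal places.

β ≈ 0.890

Noncentrality parameter: λ = d·√(n/2) = 0.45 × √(18/2) = 1.3500
Critical value for a two-sided test at α = 0.01: z_{α/2} = 2.576.
Power = Φ(λ − 2.576) + Φ(−λ − 2.576) = Φ(-1.226) + Φ(-3.926) = 0.1101 + 0.0000 = 0.1102.
Type II error: β = 1 − power = 1 − 0.1102 = 0.8898.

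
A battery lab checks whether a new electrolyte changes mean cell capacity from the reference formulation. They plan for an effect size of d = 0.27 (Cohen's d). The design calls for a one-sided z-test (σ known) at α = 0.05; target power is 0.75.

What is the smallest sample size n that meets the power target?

Set Φ(δ − 1.645) = 0.75; then δ − 1.645 = Φ⁻¹(0.75) = 0.674, giving δ = 2.319.
δ = d·√n ⇒ n = (δ/d)² = (2.319 / 0.27)² = 73.79.
Round up to the next whole unit.

n = 74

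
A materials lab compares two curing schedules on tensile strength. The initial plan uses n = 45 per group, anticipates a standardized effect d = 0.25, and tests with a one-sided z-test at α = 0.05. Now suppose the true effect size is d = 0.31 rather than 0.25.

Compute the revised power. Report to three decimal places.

Power ≈ 0.431

With d = 0.31: δ = d·√(n/2) = 0.31 × √(45/2) = 1.4705. Critical value z_{0.05} = 1.645.
Revised power = P(Z > 1.645 − δ) = Φ(-0.174) = 0.4308.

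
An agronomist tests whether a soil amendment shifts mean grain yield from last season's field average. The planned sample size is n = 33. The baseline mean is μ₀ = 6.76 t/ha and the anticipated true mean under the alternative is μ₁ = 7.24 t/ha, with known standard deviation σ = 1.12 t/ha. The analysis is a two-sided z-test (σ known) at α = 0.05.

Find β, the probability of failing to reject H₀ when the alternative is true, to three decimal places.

β ≈ 0.308

Standardized effect: d = |μ₁ − μ₀| / σ = |7.24 − 6.76| / 1.12 = 0.4286
Noncentrality parameter: δ = d·√n = 0.4286 × √33 = 2.4620
Two-sided α = 0.05 → critical value z_{0.025} = 1.960.
Power = Φ(δ − 1.960) + Φ(−δ − 1.960) = Φ(0.502) + Φ(-4.422) = 0.6922 + 0.0000 = 0.6922.
Type II error: β = 1 − power = 1 − 0.6922 = 0.3078.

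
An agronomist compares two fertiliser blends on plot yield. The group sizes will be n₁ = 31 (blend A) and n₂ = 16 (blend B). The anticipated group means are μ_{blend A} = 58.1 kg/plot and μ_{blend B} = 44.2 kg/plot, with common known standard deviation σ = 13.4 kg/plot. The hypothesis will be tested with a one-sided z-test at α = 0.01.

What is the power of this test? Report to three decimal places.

Standardized effect: d = |μ_{blend A} − μ_{blend B}| / σ = |58.1 − 44.2| / 13.4 = 1.0373
Noncentrality parameter: δ = d / √(1/n₁ + 1/n₂) = 1.0373 / √(1/31 + 1/16) = 3.3698
One-sided α = 0.01 → critical value z_{0.01} = 2.326.
Power = P(Z > 2.326 − δ) = Φ(1.043) = 0.8516.

Power ≈ 0.852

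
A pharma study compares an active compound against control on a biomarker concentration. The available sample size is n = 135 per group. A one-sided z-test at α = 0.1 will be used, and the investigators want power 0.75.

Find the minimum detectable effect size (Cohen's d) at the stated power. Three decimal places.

d ≈ 0.238

Need Φ(δ − 1.282) = 0.75, so δ = 1.282 + 0.674 = 1.956.
δ = d·√(n/2) ⇒ d = δ/√(n/2) = 1.956/√(135/2) = 0.2381.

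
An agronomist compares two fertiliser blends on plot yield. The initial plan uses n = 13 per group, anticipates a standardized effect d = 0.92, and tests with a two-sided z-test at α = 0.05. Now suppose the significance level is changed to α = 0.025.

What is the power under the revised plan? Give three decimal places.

Power ≈ 0.541

δ = d·√(n/2) = 0.92 × √(13/2) = 2.3455 (unchanged). New critical value: z_{0.0125} = 2.241.
Revised power = Φ(δ − 2.241) + Φ(−δ − 2.241) = Φ(0.104) + Φ(-4.587) = 0.5415 + 0.0000 = 0.5415.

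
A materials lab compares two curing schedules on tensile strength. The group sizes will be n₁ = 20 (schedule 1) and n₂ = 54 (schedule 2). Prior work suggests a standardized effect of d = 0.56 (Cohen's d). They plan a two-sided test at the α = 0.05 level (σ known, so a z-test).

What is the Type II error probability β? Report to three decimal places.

β ≈ 0.429

Noncentrality parameter: δ = d / √(1/n₁ + 1/n₂) = 0.56 / √(1/20 + 1/54) = 2.1394
Critical value for a two-sided test at α = 0.05: z_{α/2} = 1.960.
Power = Φ(δ − 1.960) + Φ(−δ − 1.960) = Φ(0.179) + Φ(-4.099) = 0.5712 + 0.0000 = 0.5712.
Type II error: β = 1 − power = 1 − 0.5712 = 0.4288.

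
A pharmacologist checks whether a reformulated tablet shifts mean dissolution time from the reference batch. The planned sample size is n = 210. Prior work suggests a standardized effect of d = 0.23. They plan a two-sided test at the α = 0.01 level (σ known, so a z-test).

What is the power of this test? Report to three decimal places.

Noncentrality parameter: δ = d·√n = 0.23 × √210 = 3.3330
Two-sided α = 0.01 → critical value z_{0.005} = 2.576.
Power = Φ(δ − 2.576) + Φ(−δ − 2.576) = Φ(0.757) + Φ(-5.909) = 0.7755 + 0.0000 = 0.7755.

Power ≈ 0.776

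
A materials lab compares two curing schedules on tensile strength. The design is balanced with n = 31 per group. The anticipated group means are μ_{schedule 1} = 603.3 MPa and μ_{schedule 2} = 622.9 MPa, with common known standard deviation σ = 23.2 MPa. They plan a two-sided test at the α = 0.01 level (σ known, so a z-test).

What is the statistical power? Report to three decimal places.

Standardized effect: d = |μ_{schedule 1} − μ_{schedule 2}| / σ = |603.3 − 622.9| / 23.2 = 0.8448
Noncentrality parameter: δ = d·√(n/2) = 0.8448 × √(31/2) = 3.3261
Two-sided α = 0.01 → critical value z_{0.005} = 2.576.
Power = Φ(δ − 2.576) + Φ(−δ − 2.576) = Φ(0.750) + Φ(-5.902) = 0.7735 + 0.0000 = 0.7735.

Power ≈ 0.773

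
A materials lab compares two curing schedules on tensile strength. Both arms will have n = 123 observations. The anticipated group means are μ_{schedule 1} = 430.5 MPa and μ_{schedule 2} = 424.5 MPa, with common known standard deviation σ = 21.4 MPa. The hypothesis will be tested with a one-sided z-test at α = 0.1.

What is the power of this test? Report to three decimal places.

Standardized effect: d = |μ_{schedule 1} − μ_{schedule 2}| / σ = |430.5 − 424.5| / 21.4 = 0.2804
Noncentrality parameter: δ = d·√(n/2) = 0.2804 × √(123/2) = 2.1987
Critical value for a one-sided test at α = 0.1: z_α = 1.282.
Power = Φ(δ − 1.282) = Φ(0.917) = 0.8205.

Power ≈ 0.820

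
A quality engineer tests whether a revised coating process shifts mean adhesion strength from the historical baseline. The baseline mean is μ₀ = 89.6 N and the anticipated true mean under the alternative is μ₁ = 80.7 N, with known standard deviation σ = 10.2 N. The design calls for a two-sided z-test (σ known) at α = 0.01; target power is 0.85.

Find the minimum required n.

n = 18

Standardized effect: d = |μ₁ − μ₀| / σ = |80.7 − 89.6| / 10.2 = 0.8725
For power 0.85 need Φ(δ − z_{0.005}) = 0.85, so δ = z_{0.005} + z_{0.15} = 2.576 + 1.036 = 3.612.
(For δ > 0 the lower-tail rejection region contributes negligibly to power, so the one-term inversion is standard.)
δ = d·√n ⇒ n = (δ/d)² = (3.612 / 0.8725)² = 17.14.
Rounding up, n = 18.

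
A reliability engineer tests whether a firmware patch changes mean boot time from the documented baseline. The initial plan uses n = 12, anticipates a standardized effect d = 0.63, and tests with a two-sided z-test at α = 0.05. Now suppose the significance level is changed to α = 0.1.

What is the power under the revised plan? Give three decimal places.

Power ≈ 0.705

δ = d·√n = 0.63 × √12 = 2.1824 (unchanged). New critical value: z_{0.05} = 1.645.
Revised power = Φ(δ − 1.645) + Φ(−δ − 1.645) = Φ(0.538) + Φ(-3.827) = 0.7045 + 0.0001 = 0.7046.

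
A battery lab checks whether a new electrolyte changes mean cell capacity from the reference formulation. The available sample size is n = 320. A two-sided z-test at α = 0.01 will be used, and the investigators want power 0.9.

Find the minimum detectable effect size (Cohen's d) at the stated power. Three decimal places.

Required noncentrality: δ = z_{0.005} + z_{0.10} = 2.576 + 1.282 = 3.857.
(Lower-tail contribution to power is negligible for δ > 0.)
δ = d·√n ⇒ d = δ/√n = 3.857/√320 = 0.2156.

d ≈ 0.216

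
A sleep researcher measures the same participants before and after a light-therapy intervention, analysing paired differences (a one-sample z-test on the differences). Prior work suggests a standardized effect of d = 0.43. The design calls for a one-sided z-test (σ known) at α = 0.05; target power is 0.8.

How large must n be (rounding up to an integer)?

Set Φ(δ − 1.645) = 0.8; then δ − 1.645 = Φ⁻¹(0.8) = 0.842, giving δ = 2.486.
δ = d·√n ⇒ n = (δ/d)² = (2.486 / 0.43)² = 33.44.
Round up to the next whole unit.

n = 34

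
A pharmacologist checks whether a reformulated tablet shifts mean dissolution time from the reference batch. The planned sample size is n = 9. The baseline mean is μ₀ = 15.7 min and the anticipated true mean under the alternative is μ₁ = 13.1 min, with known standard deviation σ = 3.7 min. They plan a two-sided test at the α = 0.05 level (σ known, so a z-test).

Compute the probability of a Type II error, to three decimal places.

Standardized effect: d = |μ₁ − μ₀| / σ = |13.1 − 15.7| / 3.7 = 0.7027
Noncentrality parameter: δ = d·√n = 0.7027 × √9 = 2.1081
Critical value for a two-sided test at α = 0.05: z_{α/2} = 1.960.
Power = Φ(δ − 1.960) + Φ(−δ − 1.960) = Φ(0.148) + Φ(-4.068) = 0.5589 + 0.0000 = 0.5589.
Type II error: β = 1 − power = 1 − 0.5589 = 0.4411.

β ≈ 0.441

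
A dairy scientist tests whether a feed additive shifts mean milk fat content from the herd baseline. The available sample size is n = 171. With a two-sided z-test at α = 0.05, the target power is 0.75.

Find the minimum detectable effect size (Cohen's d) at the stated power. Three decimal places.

d ≈ 0.201

Need Φ(δ − 1.960) = 0.75, so δ = 1.960 + 0.674 = 2.634.
(The second rejection-region term Φ(−δ − z_{α/2}) is negligible and dropped.)
δ = d·√n ⇒ d = δ/√n = 2.634/√171 = 0.2015.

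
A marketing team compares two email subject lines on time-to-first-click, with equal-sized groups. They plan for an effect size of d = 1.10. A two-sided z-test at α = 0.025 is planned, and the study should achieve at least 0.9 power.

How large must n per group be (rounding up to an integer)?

For power 0.9 need Φ(δ − z_{0.0125}) = 0.9, so δ = z_{0.0125} + z_{0.10} = 2.241 + 1.282 = 3.523.
(For δ > 0 the lower-tail rejection region contributes negligibly to power, so the one-term inversion is standard.)
δ = d·√(n/2) ⇒ n = 2(δ/d)² = 2 × (3.523 / 1.10)² = 20.51.
Round up to the next whole unit.

n = 21 per group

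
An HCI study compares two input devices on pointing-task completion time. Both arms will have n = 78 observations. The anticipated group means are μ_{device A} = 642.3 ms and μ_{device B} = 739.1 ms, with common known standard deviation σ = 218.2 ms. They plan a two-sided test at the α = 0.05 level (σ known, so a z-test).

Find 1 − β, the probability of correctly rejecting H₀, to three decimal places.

Standardized effect: d = |μ_{device A} − μ_{device B}| / σ = |642.3 − 739.1| / 218.2 = 0.4436
Noncentrality parameter: δ = d·√(n/2) = 0.4436 × √(78/2) = 2.7705
Two-sided α = 0.05 → critical value z_{0.025} = 1.960.
Power = Φ(δ − 1.960) + Φ(−δ − 1.960) = Φ(0.811) + Φ(-4.730) = 0.7912 + 0.0000 = 0.7912.

Power ≈ 0.791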